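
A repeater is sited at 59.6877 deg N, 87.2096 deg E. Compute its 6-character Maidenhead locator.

NO39oq

Offset from 180°W / 90°S: lon 267.2096°, lat 149.6877°.
Field (20°×10°, letters A–R): lon ⌊267.2096/20⌋ = 13 → N; lat ⌊149.6877/10⌋ = 14 → O.
Square (2°×1°, digits 0–9): lon ⌊7.2096/2⌋ = 3; lat ⌊9.6877/1⌋ = 9.
Subsquare (5′×2.5′, letters a–x): lon ⌊1.2096/0.0833333⌋ = 14 → o; lat ⌊0.6877/0.0416667⌋ = 16 → q.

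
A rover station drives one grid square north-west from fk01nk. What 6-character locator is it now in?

FK01ml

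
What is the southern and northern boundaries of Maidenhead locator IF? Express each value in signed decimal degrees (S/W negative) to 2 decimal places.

Field I=8, F=5: +8·20° lon, +5·10° lat → SW at lon -20°, lat -40°.
Cell spans 20° lon × 10° lat.
south -40.00, north -30.00.

-40.00, -30.00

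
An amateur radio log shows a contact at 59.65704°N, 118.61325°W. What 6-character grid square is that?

DO09qp

Shift to the Maidenhead origin (180°W, 90°S): lon 61.3868, lat 149.6570.
Field: lon ⌊61.3868/20⌋ = 3 → D; lat ⌊149.6570/10⌋ = 14 → O.
Square: lon ⌊1.3868/2⌋ = 0; lat ⌊9.6570/1⌋ = 9.
Subsquare: lon ⌊1.3868/0.0833333⌋ = 16 → q; lat ⌊0.6570/0.0416667⌋ = 15 → p.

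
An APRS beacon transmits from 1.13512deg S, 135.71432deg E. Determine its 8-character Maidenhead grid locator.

Offset from 180°W / 90°S: lon 315.71432°, lat 88.86488°.
Field: 315.71432/20 → 15 → P, 88.86488/10 → 8 → I; chars PI.
Square: 15.71432/2 → 7, 8.86488/1 → 8; chars 78.
Subsquare: 1.71432/0.0833333 → 20 → u, 0.86488/0.0416667 → 20 → u; chars uu.
Extended square: 0.04765/0.00833333 → 5, 0.03155/0.00416667 → 7; chars 57.

PI78uu57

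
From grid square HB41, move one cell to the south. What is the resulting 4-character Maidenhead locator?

Latitude square 1; −1 → 0.
The longitude characters are unchanged.

HB40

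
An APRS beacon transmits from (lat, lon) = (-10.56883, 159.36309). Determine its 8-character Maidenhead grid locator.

Shift to the Maidenhead origin (180°W, 90°S): lon 339.36309, lat 79.43117.
Field: 339.36309/20 → 16 → Q, 79.43117/10 → 7 → H; chars QH.
Square: 19.36309/2 → 9, 9.43117/1 → 9; chars 99.
Subsquare: 1.36309/0.0833333 → 16 → q, 0.43117/0.0416667 → 10 → k; chars qk.
Extended square: 0.02976/0.00833333 → 3, 0.01450/0.00416667 → 3; chars 33.

QH99qk33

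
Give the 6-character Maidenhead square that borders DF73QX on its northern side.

DF74qa

Latitude subsquare x = 23; +1 → 24, wraps to 0 = a, carry into square.
Latitude square 3; +1 → 4.
The longitude characters are unchanged.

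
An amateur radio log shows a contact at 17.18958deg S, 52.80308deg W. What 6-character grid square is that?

GH32ot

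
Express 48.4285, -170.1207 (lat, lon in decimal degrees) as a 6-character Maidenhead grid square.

AN48wk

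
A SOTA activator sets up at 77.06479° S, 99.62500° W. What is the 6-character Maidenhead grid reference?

EB02ew

Add 180° to longitude and 90° to latitude: 80.3750, 12.9352.
Field: 80.3750/20 → 4 → E, 12.9352/10 → 1 → B; chars EB.
Square: 0.3750/2 → 0, 2.9352/1 → 2; chars 02.
Subsquare: 0.3750/0.0833333 → 4 → e, 0.9352/0.0416667 → 22 → w; chars ew.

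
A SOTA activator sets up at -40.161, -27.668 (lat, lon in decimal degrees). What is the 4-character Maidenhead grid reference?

Offset from 180°W / 90°S: lon 152.33°, lat 49.84°.
Field: 152.33/20 → 7 → H, 49.84/10 → 4 → E; chars HE.
Square: 12.33/2 → 6, 9.84/1 → 9; chars 69.

HE69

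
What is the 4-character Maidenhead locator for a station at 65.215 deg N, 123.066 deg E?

PP15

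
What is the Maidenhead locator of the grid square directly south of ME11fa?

ME10fx

Latitude subsquare a = 0; −1 → -1, wraps to 23 = x, carry into square.
Latitude square 1; −1 → 0.
The longitude characters are unchanged.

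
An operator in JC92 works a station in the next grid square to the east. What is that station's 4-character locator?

Longitude square 9; +1 → 10, wraps to 0, carry into field.
Longitude field J = 9; +1 → 10 = K.
The latitude characters are unchanged.

KC02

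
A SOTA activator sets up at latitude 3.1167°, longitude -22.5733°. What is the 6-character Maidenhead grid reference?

HJ83rc

Offset from 180°W / 90°S: lon 157.4267°, lat 93.1167°.
Field: lon ⌊157.4267/20⌋ = 7 → H; lat ⌊93.1167/10⌋ = 9 → J.
Square: lon ⌊17.4267/2⌋ = 8; lat ⌊3.1167/1⌋ = 3.
Subsquare: lon ⌊1.4267/0.0833333⌋ = 17 → r; lat ⌊0.1167/0.0416667⌋ = 2 → c.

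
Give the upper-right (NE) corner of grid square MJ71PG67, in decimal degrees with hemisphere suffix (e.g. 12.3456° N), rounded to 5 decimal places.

Field M=12, J=9: +12·20° lon, +9·10° lat → SW at lon 60°, lat 0°.
Square 7, 1: +7·2° lon, +1·1° lat → SW at lon 74°, lat 1°.
Subsquare p=15, g=6: +15·0.0833333° lon, +6·0.0416667° lat → SW at lon 75.25°, lat 1.25°.
Extended square 6, 7: +6·0.00833333° lon, +7·0.00416667° lat → SW at lon 75.3°, lat 1.27917°.
Cell spans 0.00833333° lon × 0.00416667° lat. NE corner is SW corner plus one full cell.
latitude 1.28333° N, longitude 75.30833° E.

1.28333° N, 75.30833° E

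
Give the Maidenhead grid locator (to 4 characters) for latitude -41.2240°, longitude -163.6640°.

AE88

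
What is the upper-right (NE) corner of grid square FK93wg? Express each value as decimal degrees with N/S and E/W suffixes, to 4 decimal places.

Field F=5, K=10: +5·20° lon, +10·10° lat → SW at lon -80°, lat 10°.
Square 9, 3: +9·2° lon, +3·1° lat → SW at lon -62°, lat 13°.
Subsquare w=22, g=6: +22·0.0833333° lon, +6·0.0416667° lat → SW at lon -60.1667°, lat 13.25°.
Cell spans 0.0833333° lon × 0.0416667° lat. NE corner is SW corner plus one full cell.
latitude 13.2917° N, longitude 60.0833° W.

13.2917° N, 60.0833° W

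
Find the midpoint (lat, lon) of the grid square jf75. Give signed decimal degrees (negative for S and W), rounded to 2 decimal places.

Field J=9, F=5: +9·20° lon, +5·10° lat → SW at lon 0°, lat -40°.
Square 7, 5: +7·2° lon, +5·1° lat → SW at lon 14°, lat -35°.
Cell spans 2° lon × 1° lat. Centre is SW corner plus half of each.
latitude -34.50, longitude 15.00.

-34.50, 15.00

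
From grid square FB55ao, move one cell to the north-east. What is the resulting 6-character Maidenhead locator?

Longitude subsquare a = 0; +1 → 1 = b.
Latitude subsquare o = 14; +1 → 15 = p.

FB55bp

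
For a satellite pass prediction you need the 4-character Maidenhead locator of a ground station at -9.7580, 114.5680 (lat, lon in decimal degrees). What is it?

OI70

Offset from 180°W / 90°S: lon 294.57°, lat 80.24°.
Field: 294.57/20 → 14 → O, 80.24/10 → 8 → I; chars OI.
Square: 14.57/2 → 7, 0.24/1 → 0; chars 70.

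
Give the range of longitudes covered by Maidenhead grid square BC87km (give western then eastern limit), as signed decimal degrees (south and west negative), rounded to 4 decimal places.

Field B=1, C=2: +1·20° lon, +2·10° lat → SW at lon -160°, lat -70°.
Square 8, 7: +8·2° lon, +7·1° lat → SW at lon -144°, lat -63°.
Subsquare k=10, m=12: +10·0.0833333° lon, +12·0.0416667° lat → SW at lon -143.167°, lat -62.5°.
Cell spans 0.0833333° lon × 0.0416667° lat.
west -143.1667, east -143.0833.

-143.1667, -143.0833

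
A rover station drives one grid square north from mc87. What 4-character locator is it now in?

MC88

Latitude square 7; +1 → 8.
The longitude characters are unchanged.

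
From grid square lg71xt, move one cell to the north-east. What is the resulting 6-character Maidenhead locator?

LG81au

Longitude subsquare x = 23; +1 → 24, wraps to 0 = a, carry into square.
Longitude square 7; +1 → 8.
Latitude subsquare t = 19; +1 → 20 = u.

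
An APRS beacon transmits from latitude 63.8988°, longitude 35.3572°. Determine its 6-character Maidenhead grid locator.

KP73qv

Shift to the Maidenhead origin (180°W, 90°S): lon 215.3572, lat 153.8988.
Field (20°×10°, letters A–R): 215.3572/20 → 10 → K, 153.8988/10 → 15 → P; chars KP.
Square (2°×1°, digits 0–9): 15.3572/2 → 7, 3.8988/1 → 3; chars 73.
Subsquare (5′×2.5′, letters a–x): 1.3572/0.0833333 → 16 → q, 0.8988/0.0416667 → 21 → v; chars qv.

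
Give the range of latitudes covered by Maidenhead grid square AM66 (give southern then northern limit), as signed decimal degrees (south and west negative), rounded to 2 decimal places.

36.00, 37.00

Field A=0, M=12: +0·20° lon, +12·10° lat → SW at lon -180°, lat 30°.
Square 6, 6: +6·2° lon, +6·1° lat → SW at lon -168°, lat 36°.
Cell spans 2° lon × 1° lat.
south 36.00, north 37.00.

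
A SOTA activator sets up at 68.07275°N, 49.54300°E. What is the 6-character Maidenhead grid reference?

LP48sb

Add 180° to longitude and 90° to latitude: 229.5430, 158.0727.
Field: 229.5430/20 → 11 → L, 158.0727/10 → 15 → P; chars LP.
Square: 9.5430/2 → 4, 8.0727/1 → 8; chars 48.
Subsquare: 1.5430/0.0833333 → 18 → s, 0.0727/0.0416667 → 1 → b; chars sb.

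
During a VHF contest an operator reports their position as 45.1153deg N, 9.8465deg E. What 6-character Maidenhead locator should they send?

JN45wc

Add 180° to longitude and 90° to latitude: 189.8465, 135.1153.
Field: 189.8465/20 → 9 → J, 135.1153/10 → 13 → N; chars JN.
Square: 9.8465/2 → 4, 5.1153/1 → 5; chars 45.
Subsquare: 1.8465/0.0833333 → 22 → w, 0.1153/0.0416667 → 2 → c; chars wc.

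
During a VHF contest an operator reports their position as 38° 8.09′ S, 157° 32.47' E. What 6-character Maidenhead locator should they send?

Add 180° to longitude and 90° to latitude: 337.5412, 51.8652.
Field: lon ⌊337.5412/20⌋ = 16 → Q; lat ⌊51.8652/10⌋ = 5 → F.
Square: lon ⌊17.5412/2⌋ = 8; lat ⌊1.8652/1⌋ = 1.
Subsquare: lon ⌊1.5412/0.0833333⌋ = 18 → s; lat ⌊0.8652/0.0416667⌋ = 20 → u.

QF81su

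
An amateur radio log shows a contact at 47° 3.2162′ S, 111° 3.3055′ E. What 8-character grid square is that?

Offset from 180°W / 90°S: lon 291.05509°, lat 42.94640°.
Field: lon ⌊291.05509/20⌋ = 14 → O; lat ⌊42.94640/10⌋ = 4 → E.
Square: lon ⌊11.05509/2⌋ = 5; lat ⌊2.94640/1⌋ = 2.
Subsquare: lon ⌊1.05509/0.0833333⌋ = 12 → m; lat ⌊0.94640/0.0416667⌋ = 22 → w.
Extended square: lon ⌊0.05509/0.00833333⌋ = 6; lat ⌊0.02973/0.00416667⌋ = 7.

OE52mw67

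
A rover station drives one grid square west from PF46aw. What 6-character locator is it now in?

PF36xw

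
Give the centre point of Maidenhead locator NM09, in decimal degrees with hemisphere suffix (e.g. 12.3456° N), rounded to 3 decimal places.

39.500° N, 81.000° E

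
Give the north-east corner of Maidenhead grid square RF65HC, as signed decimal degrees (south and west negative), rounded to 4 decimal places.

-34.8750, 172.6667

Field R=17, F=5: +17·20° lon, +5·10° lat → SW at lon 160°, lat -40°.
Square 6, 5: +6·2° lon, +5·1° lat → SW at lon 172°, lat -35°.
Subsquare h=7, c=2: +7·0.0833333° lon, +2·0.0416667° lat → SW at lon 172.583°, lat -34.9167°.
Cell spans 0.0833333° lon × 0.0416667° lat. NE corner is SW corner plus one full cell.
latitude -34.8750, longitude 172.6667.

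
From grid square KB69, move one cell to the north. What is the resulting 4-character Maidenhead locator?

Latitude square 9; +1 → 10, wraps to 0, carry into field.
Latitude field B = 1; +1 → 2 = C.
The longitude characters are unchanged.

KC60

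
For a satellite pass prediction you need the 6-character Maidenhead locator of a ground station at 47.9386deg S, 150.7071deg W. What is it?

BE42pb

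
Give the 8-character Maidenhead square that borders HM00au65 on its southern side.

HM00au64

Latitude extended square 5; −1 → 4.
The longitude characters are unchanged.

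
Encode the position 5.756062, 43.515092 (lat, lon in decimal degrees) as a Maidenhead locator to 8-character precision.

LJ15ss11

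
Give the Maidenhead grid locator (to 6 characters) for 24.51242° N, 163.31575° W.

AL84im

Shift to the Maidenhead origin (180°W, 90°S): lon 16.6842, lat 114.5124.
Field (20°×10°, letters A–R): 16.6842/20 → 0 → A, 114.5124/10 → 11 → L; chars AL.
Square (2°×1°, digits 0–9): 16.6842/2 → 8, 4.5124/1 → 4; chars 84.
Subsquare (5′×2.5′, letters a–x): 0.6842/0.0833333 → 8 → i, 0.5124/0.0416667 → 12 → m; chars im.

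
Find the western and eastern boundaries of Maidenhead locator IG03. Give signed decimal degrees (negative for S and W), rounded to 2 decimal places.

Field I=8, G=6: +8·20° lon, +6·10° lat → SW at lon -20°, lat -30°.
Square 0, 3: +0·2° lon, +3·1° lat → SW at lon -20°, lat -27°.
Cell spans 2° lon × 1° lat.
west -20.00, east -18.00.

-20.00, -18.00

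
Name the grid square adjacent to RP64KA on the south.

RP63kx

Latitude subsquare a = 0; −1 → -1, wraps to 23 = x, carry into square.
Latitude square 4; −1 → 3.
The longitude characters are unchanged.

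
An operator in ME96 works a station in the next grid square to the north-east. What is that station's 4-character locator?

Longitude square 9; +1 → 10, wraps to 0, carry into field.
Longitude field M = 12; +1 → 13 = N.
Latitude square 6; +1 → 7.

NE07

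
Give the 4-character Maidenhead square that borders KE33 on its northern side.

Latitude square 3; +1 → 4.
The longitude characters are unchanged.

KE34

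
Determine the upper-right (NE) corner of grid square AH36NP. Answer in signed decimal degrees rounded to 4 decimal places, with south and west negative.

Field A=0, H=7: +0·20° lon, +7·10° lat → SW at lon -180°, lat -20°.
Square 3, 6: +3·2° lon, +6·1° lat → SW at lon -174°, lat -14°.
Subsquare n=13, p=15: +13·0.0833333° lon, +15·0.0416667° lat → SW at lon -172.917°, lat -13.375°.
Cell spans 0.0833333° lon × 0.0416667° lat. NE corner is SW corner plus one full cell.
latitude -13.3333, longitude -172.8333.

-13.3333, -172.8333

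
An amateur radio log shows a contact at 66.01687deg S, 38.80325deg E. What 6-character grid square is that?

KC93jx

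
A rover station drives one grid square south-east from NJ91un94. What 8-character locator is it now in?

Longitude extended square 9; +1 → 10, wraps to 0, carry into subsquare.
Longitude subsquare u = 20; +1 → 21 = v.
Latitude extended square 4; −1 → 3.

NJ91vn03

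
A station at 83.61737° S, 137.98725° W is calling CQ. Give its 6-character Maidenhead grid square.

Shift to the Maidenhead origin (180°W, 90°S): lon 42.0128, lat 6.3826.
Field: 42.0128/20 → 2 → C, 6.3826/10 → 0 → A; chars CA.
Square: 2.0128/2 → 1, 6.3826/1 → 6; chars 16.
Subsquare: 0.0128/0.0833333 → 0 → a, 0.3826/0.0416667 → 9 → j; chars aj.

CA16aj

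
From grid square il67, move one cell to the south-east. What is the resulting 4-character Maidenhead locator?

Longitude square 6; +1 → 7.
Latitude square 7; −1 → 6.

IL76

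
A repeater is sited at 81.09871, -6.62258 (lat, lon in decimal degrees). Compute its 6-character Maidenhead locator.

IR61qc

Add 180° to longitude and 90° to latitude: 173.3774, 171.0987.
Field (20°×10°, letters A–R): 173.3774/20 → 8 → I, 171.0987/10 → 17 → R; chars IR.
Square (2°×1°, digits 0–9): 13.3774/2 → 6, 1.0987/1 → 1; chars 61.
Subsquare (5′×2.5′, letters a–x): 1.3774/0.0833333 → 16 → q, 0.0987/0.0416667 → 2 → c; chars qc.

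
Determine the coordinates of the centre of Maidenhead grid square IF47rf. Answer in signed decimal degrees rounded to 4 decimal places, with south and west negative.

-32.7708, -10.5417

Field I=8, F=5: +8·20° lon, +5·10° lat → SW at lon -20°, lat -40°.
Square 4, 7: +4·2° lon, +7·1° lat → SW at lon -12°, lat -33°.
Subsquare r=17, f=5: +17·0.0833333° lon, +5·0.0416667° lat → SW at lon -10.5833°, lat -32.7917°.
Cell spans 0.0833333° lon × 0.0416667° lat. Centre is SW corner plus half of each.
latitude -32.7708, longitude -10.5417.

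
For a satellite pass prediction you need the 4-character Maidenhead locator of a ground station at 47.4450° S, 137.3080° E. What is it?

PE82

Offset from 180°W / 90°S: lon 317.31°, lat 42.55°.
Field: lon ⌊317.31/20⌋ = 15 → P; lat ⌊42.55/10⌋ = 4 → E.
Square: lon ⌊17.31/2⌋ = 8; lat ⌊2.55/1⌋ = 2.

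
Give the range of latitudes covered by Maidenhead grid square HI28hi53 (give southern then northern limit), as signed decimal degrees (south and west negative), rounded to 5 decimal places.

-1.65417, -1.65000

Field H=7, I=8: +7·20° lon, +8·10° lat → SW at lon -40°, lat -10°.
Square 2, 8: +2·2° lon, +8·1° lat → SW at lon -36°, lat -2°.
Subsquare h=7, i=8: +7·0.0833333° lon, +8·0.0416667° lat → SW at lon -35.4167°, lat -1.66667°.
Extended square 5, 3: +5·0.00833333° lon, +3·0.00416667° lat → SW at lon -35.375°, lat -1.65417°.
Cell spans 0.00833333° lon × 0.00416667° lat.
south -1.65417, north -1.65000.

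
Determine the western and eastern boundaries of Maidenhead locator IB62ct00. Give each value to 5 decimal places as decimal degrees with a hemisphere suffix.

Field I=8, B=1: +8·20° lon, +1·10° lat → SW at lon -20°, lat -80°.
Square 6, 2: +6·2° lon, +2·1° lat → SW at lon -8°, lat -78°.
Subsquare c=2, t=19: +2·0.0833333° lon, +19·0.0416667° lat → SW at lon -7.83333°, lat -77.2083°.
Extended square 0, 0: +0·0.00833333° lon, +0·0.00416667° lat → SW at lon -7.83333°, lat -77.2083°.
Cell spans 0.00833333° lon × 0.00416667° lat.
west 7.83333° W, east 7.82500° W.

7.83333° W, 7.82500° W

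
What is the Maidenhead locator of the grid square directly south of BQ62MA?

BQ61mx

Latitude subsquare a = 0; −1 → -1, wraps to 23 = x, carry into square.
Latitude square 2; −1 → 1.
The longitude characters are unchanged.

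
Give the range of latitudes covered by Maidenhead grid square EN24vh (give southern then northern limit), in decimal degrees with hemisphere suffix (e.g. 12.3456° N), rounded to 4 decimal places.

Field E=4, N=13: +4·20° lon, +13·10° lat → SW at lon -100°, lat 40°.
Square 2, 4: +2·2° lon, +4·1° lat → SW at lon -96°, lat 44°.
Subsquare v=21, h=7: +21·0.0833333° lon, +7·0.0416667° lat → SW at lon -94.25°, lat 44.2917°.
Cell spans 0.0833333° lon × 0.0416667° lat.
south 44.2917° N, north 44.3333° N.

44.2917° N, 44.3333° N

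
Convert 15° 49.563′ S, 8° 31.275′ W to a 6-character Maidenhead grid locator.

IH54re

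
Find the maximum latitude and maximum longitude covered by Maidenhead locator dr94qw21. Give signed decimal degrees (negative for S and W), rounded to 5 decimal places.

84.92500, -100.64167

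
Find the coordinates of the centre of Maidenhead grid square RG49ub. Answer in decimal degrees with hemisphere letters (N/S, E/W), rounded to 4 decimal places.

20.9375° S, 169.7083° E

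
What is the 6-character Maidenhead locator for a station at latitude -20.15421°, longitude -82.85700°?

EG89nu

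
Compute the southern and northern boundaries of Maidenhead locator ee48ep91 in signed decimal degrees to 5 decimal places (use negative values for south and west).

Field E=4, E=4: +4·20° lon, +4·10° lat → SW at lon -100°, lat -50°.
Square 4, 8: +4·2° lon, +8·1° lat → SW at lon -92°, lat -42°.
Subsquare e=4, p=15: +4·0.0833333° lon, +15·0.0416667° lat → SW at lon -91.6667°, lat -41.375°.
Extended square 9, 1: +9·0.00833333° lon, +1·0.00416667° lat → SW at lon -91.5917°, lat -41.3708°.
Cell spans 0.00833333° lon × 0.00416667° lat.
south -41.37083, north -41.36667.

-41.37083, -41.36667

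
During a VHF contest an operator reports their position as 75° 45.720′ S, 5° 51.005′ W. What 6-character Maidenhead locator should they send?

Shift to the Maidenhead origin (180°W, 90°S): lon 174.1499, lat 14.2380.
Field (20°×10°, letters A–R): lon ⌊174.1499/20⌋ = 8 → I; lat ⌊14.2380/10⌋ = 1 → B.
Square (2°×1°, digits 0–9): lon ⌊14.1499/2⌋ = 7; lat ⌊4.2380/1⌋ = 4.
Subsquare (5′×2.5′, letters a–x): lon ⌊0.1499/0.0833333⌋ = 1 → b; lat ⌊0.2380/0.0416667⌋ = 5 → f.

IB74bf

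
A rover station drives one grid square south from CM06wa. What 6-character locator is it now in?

CM05wx

Latitude subsquare a = 0; −1 → -1, wraps to 23 = x, carry into square.
Latitude square 6; −1 → 5.
The longitude characters are unchanged.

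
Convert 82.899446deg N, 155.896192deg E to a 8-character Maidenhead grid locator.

QR72wv75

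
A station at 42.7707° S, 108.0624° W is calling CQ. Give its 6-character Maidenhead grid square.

DE57xf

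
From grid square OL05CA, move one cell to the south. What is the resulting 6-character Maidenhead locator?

OL04cx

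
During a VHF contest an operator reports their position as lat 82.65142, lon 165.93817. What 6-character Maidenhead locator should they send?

Shift to the Maidenhead origin (180°W, 90°S): lon 345.9382, lat 172.6514.
Field: 345.9382/20 → 17 → R, 172.6514/10 → 17 → R; chars RR.
Square: 5.9382/2 → 2, 2.6514/1 → 2; chars 22.
Subsquare: 1.9382/0.0833333 → 23 → x, 0.6514/0.0416667 → 15 → p; chars xp.

RR22xp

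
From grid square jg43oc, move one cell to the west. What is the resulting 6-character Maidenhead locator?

JG43nc

Longitude subsquare o = 14; −1 → 13 = n.
The latitude characters are unchanged.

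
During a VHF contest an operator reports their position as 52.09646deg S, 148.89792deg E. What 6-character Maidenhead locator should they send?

QD47kv

Add 180° to longitude and 90° to latitude: 328.8979, 37.9035.
Field: 328.8979/20 → 16 → Q, 37.9035/10 → 3 → D; chars QD.
Square: 8.8979/2 → 4, 7.9035/1 → 7; chars 47.
Subsquare: 0.8979/0.0833333 → 10 → k, 0.9035/0.0416667 → 21 → v; chars kv.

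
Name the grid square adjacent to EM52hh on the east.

EM52ih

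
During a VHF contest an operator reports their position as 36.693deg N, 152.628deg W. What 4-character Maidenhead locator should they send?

BM36

Shift to the Maidenhead origin (180°W, 90°S): lon 27.37, lat 126.69.
Field (20°×10°, letters A–R): lon ⌊27.37/20⌋ = 1 → B; lat ⌊126.69/10⌋ = 12 → M.
Square (2°×1°, digits 0–9): lon ⌊7.37/2⌋ = 3; lat ⌊6.69/1⌋ = 6.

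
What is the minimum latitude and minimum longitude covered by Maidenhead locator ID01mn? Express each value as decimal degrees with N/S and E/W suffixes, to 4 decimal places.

58.4583° S, 19.0000° W

Field I=8, D=3: +8·20° lon, +3·10° lat → SW at lon -20°, lat -60°.
Square 0, 1: +0·2° lon, +1·1° lat → SW at lon -20°, lat -59°.
Subsquare m=12, n=13: +12·0.0833333° lon, +13·0.0416667° lat → SW at lon -19°, lat -58.4583°.
latitude 58.4583° S, longitude 19.0000° W.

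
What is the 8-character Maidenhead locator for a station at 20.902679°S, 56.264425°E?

LG89dc13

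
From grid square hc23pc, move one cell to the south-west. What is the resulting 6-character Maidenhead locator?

HC23ob

Longitude subsquare p = 15; −1 → 14 = o.
Latitude subsquare c = 2; −1 → 1 = b.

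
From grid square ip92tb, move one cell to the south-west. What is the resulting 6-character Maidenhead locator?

IP92sa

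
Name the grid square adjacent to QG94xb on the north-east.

Longitude subsquare x = 23; +1 → 24, wraps to 0 = a, carry into square.
Longitude square 9; +1 → 10, wraps to 0, carry into field.
Longitude field Q = 16; +1 → 17 = R.
Latitude subsquare b = 1; +1 → 2 = c.

RG04ac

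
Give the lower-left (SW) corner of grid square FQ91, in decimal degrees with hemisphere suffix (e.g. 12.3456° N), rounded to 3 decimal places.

71.000° N, 62.000° W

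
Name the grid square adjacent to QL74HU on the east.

QL74iu

Longitude subsquare h = 7; +1 → 8 = i.
The latitude characters are unchanged.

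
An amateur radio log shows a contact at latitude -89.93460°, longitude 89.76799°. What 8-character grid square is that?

NA40vb25

Offset from 180°W / 90°S: lon 269.76799°, lat 0.06540°.
Field: lon ⌊269.76799/20⌋ = 13 → N; lat ⌊0.06540/10⌋ = 0 → A.
Square: lon ⌊9.76799/2⌋ = 4; lat ⌊0.06540/1⌋ = 0.
Subsquare: lon ⌊1.76799/0.0833333⌋ = 21 → v; lat ⌊0.06540/0.0416667⌋ = 1 → b.
Extended square: lon ⌊0.01799/0.00833333⌋ = 2; lat ⌊0.02373/0.00416667⌋ = 5.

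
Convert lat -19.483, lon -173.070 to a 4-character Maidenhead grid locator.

AH30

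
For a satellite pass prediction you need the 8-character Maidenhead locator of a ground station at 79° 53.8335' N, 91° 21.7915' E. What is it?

NQ59qv35

Add 180° to longitude and 90° to latitude: 271.36319, 169.89722.
Field: lon ⌊271.36319/20⌋ = 13 → N; lat ⌊169.89722/10⌋ = 16 → Q.
Square: lon ⌊11.36319/2⌋ = 5; lat ⌊9.89722/1⌋ = 9.
Subsquare: lon ⌊1.36319/0.0833333⌋ = 16 → q; lat ⌊0.89722/0.0416667⌋ = 21 → v.
Extended square: lon ⌊0.02986/0.00833333⌋ = 3; lat ⌊0.02222/0.00416667⌋ = 5.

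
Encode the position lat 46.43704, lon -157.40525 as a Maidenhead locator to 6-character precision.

Add 180° to longitude and 90° to latitude: 22.5948, 136.4370.
Field (20°×10°, letters A–R): lon ⌊22.5948/20⌋ = 1 → B; lat ⌊136.4370/10⌋ = 13 → N.
Square (2°×1°, digits 0–9): lon ⌊2.5948/2⌋ = 1; lat ⌊6.4370/1⌋ = 6.
Subsquare (5′×2.5′, letters a–x): lon ⌊0.5948/0.0833333⌋ = 7 → h; lat ⌊0.4370/0.0416667⌋ = 10 → k.

BN16hk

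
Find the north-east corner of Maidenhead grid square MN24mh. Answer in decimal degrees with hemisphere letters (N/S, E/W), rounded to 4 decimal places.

44.3333° N, 65.0833° E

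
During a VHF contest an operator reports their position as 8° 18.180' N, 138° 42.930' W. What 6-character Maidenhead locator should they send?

Shift to the Maidenhead origin (180°W, 90°S): lon 41.2845, lat 98.3030.
Field (20°×10°, letters A–R): 41.2845/20 → 2 → C, 98.3030/10 → 9 → J; chars CJ.
Square (2°×1°, digits 0–9): 1.2845/2 → 0, 8.3030/1 → 8; chars 08.
Subsquare (5′×2.5′, letters a–x): 1.2845/0.0833333 → 15 → p, 0.3030/0.0416667 → 7 → h; chars ph.

CJ08ph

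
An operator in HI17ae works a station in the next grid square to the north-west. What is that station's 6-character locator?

HI07xf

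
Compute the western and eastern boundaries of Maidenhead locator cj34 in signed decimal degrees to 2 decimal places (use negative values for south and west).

-134.00, -132.00

Field C=2, J=9: +2·20° lon, +9·10° lat → SW at lon -140°, lat 0°.
Square 3, 4: +3·2° lon, +4·1° lat → SW at lon -134°, lat 4°.
Cell spans 2° lon × 1° lat.
west -134.00, east -132.00.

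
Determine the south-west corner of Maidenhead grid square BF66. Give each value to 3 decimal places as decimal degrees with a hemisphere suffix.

Field B=1, F=5: +1·20° lon, +5·10° lat → SW at lon -160°, lat -40°.
Square 6, 6: +6·2° lon, +6·1° lat → SW at lon -148°, lat -34°.
latitude 34.000° S, longitude 148.000° W.

34.000° S, 148.000° W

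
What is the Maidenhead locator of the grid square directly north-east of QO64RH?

Longitude subsquare r = 17; +1 → 18 = s.
Latitude subsquare h = 7; +1 → 8 = i.

QO64si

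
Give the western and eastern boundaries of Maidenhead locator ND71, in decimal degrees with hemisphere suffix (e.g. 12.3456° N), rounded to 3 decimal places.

94.000° E, 96.000° E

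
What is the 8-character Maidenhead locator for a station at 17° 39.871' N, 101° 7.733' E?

OK07np59

Offset from 180°W / 90°S: lon 281.12888°, lat 107.66452°.
Field: lon ⌊281.12888/20⌋ = 14 → O; lat ⌊107.66452/10⌋ = 10 → K.
Square: lon ⌊1.12888/2⌋ = 0; lat ⌊7.66452/1⌋ = 7.
Subsquare: lon ⌊1.12888/0.0833333⌋ = 13 → n; lat ⌊0.66452/0.0416667⌋ = 15 → p.
Extended square: lon ⌊0.04555/0.00833333⌋ = 5; lat ⌊0.03952/0.00416667⌋ = 9.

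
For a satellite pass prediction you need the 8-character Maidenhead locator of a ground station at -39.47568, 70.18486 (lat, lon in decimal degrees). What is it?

MF50cm25

Offset from 180°W / 90°S: lon 250.18486°, lat 50.52432°.
Field: 250.18486/20 → 12 → M, 50.52432/10 → 5 → F; chars MF.
Square: 10.18486/2 → 5, 0.52432/1 → 0; chars 50.
Subsquare: 0.18486/0.0833333 → 2 → c, 0.52432/0.0416667 → 12 → m; chars cm.
Extended square: 0.01819/0.00833333 → 2, 0.02432/0.00416667 → 5; chars 25.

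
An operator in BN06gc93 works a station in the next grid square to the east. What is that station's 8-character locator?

Longitude extended square 9; +1 → 10, wraps to 0, carry into subsquare.
Longitude subsquare g = 6; +1 → 7 = h.
The latitude characters are unchanged.

BN06hc03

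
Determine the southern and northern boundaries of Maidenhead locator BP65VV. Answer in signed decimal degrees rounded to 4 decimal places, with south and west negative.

65.8750, 65.9167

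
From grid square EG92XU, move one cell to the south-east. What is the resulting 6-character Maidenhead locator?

FG02at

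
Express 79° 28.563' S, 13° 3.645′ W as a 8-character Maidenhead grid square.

IB30lm25

Shift to the Maidenhead origin (180°W, 90°S): lon 166.93925, lat 10.52395.
Field: lon ⌊166.93925/20⌋ = 8 → I; lat ⌊10.52395/10⌋ = 1 → B.
Square: lon ⌊6.93925/2⌋ = 3; lat ⌊0.52395/1⌋ = 0.
Subsquare: lon ⌊0.93925/0.0833333⌋ = 11 → l; lat ⌊0.52395/0.0416667⌋ = 12 → m.
Extended square: lon ⌊0.02258/0.00833333⌋ = 2; lat ⌊0.02395/0.00416667⌋ = 5.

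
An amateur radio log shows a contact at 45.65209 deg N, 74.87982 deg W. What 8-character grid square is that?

FN25np46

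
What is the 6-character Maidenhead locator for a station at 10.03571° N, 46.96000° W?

Offset from 180°W / 90°S: lon 133.0400°, lat 100.0357°.
Field (20°×10°, letters A–R): lon ⌊133.0400/20⌋ = 6 → G; lat ⌊100.0357/10⌋ = 10 → K.
Square (2°×1°, digits 0–9): lon ⌊13.0400/2⌋ = 6; lat ⌊0.0357/1⌋ = 0.
Subsquare (5′×2.5′, letters a–x): lon ⌊1.0400/0.0833333⌋ = 12 → m; lat ⌊0.0357/0.0416667⌋ = 0 → a.

GK60ma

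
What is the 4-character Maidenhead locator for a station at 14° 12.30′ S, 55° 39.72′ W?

GH25

Shift to the Maidenhead origin (180°W, 90°S): lon 124.34, lat 75.80.
Field: 124.34/20 → 6 → G, 75.80/10 → 7 → H; chars GH.
Square: 4.34/2 → 2, 5.80/1 → 5; chars 25.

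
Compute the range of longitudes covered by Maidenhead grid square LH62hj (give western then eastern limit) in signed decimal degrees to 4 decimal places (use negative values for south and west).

Field L=11, H=7: +11·20° lon, +7·10° lat → SW at lon 40°, lat -20°.
Square 6, 2: +6·2° lon, +2·1° lat → SW at lon 52°, lat -18°.
Subsquare h=7, j=9: +7·0.0833333° lon, +9·0.0416667° lat → SW at lon 52.5833°, lat -17.625°.
Cell spans 0.0833333° lon × 0.0416667° lat.
west 52.5833, east 52.6667.

52.5833, 52.6667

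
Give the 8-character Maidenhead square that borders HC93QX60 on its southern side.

HC93qw69

Latitude extended square 0; −1 → -1, wraps to 9, carry into subsquare.
Latitude subsquare x = 23; −1 → 22 = w.
The longitude characters are unchanged.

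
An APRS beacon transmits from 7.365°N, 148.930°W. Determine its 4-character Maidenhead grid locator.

BJ57

Offset from 180°W / 90°S: lon 31.07°, lat 97.36°.
Field: 31.07/20 → 1 → B, 97.36/10 → 9 → J; chars BJ.
Square: 11.07/2 → 5, 7.36/1 → 7; chars 57.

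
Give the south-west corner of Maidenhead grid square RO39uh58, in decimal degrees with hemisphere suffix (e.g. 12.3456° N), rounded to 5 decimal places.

Field R=17, O=14: +17·20° lon, +14·10° lat → SW at lon 160°, lat 50°.
Square 3, 9: +3·2° lon, +9·1° lat → SW at lon 166°, lat 59°.
Subsquare u=20, h=7: +20·0.0833333° lon, +7·0.0416667° lat → SW at lon 167.667°, lat 59.2917°.
Extended square 5, 8: +5·0.00833333° lon, +8·0.00416667° lat → SW at lon 167.708°, lat 59.325°.
latitude 59.32500° N, longitude 167.70833° E.

59.32500° N, 167.70833° E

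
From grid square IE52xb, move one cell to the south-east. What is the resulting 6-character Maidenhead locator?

Longitude subsquare x = 23; +1 → 24, wraps to 0 = a, carry into square.
Longitude square 5; +1 → 6.
Latitude subsquare b = 1; −1 → 0 = a.

IE62aa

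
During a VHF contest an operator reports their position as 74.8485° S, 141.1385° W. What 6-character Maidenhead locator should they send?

BB95kd

Add 180° to longitude and 90° to latitude: 38.8615, 15.1515.
Field: lon ⌊38.8615/20⌋ = 1 → B; lat ⌊15.1515/10⌋ = 1 → B.
Square: lon ⌊18.8615/2⌋ = 9; lat ⌊5.1515/1⌋ = 5.
Subsquare: lon ⌊0.8615/0.0833333⌋ = 10 → k; lat ⌊0.1515/0.0416667⌋ = 3 → d.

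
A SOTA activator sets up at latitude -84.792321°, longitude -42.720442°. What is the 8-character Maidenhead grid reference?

Add 180° to longitude and 90° to latitude: 137.27956, 5.20768.
Field: 137.27956/20 → 6 → G, 5.20768/10 → 0 → A; chars GA.
Square: 17.27956/2 → 8, 5.20768/1 → 5; chars 85.
Subsquare: 1.27956/0.0833333 → 15 → p, 0.20768/0.0416667 → 4 → e; chars pe.
Extended square: 0.02956/0.00833333 → 3, 0.04101/0.00416667 → 9; chars 39.

GA85pe39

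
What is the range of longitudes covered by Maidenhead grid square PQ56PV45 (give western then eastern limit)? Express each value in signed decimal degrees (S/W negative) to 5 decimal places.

131.28333, 131.29167

Field P=15, Q=16: +15·20° lon, +16·10° lat → SW at lon 120°, lat 70°.
Square 5, 6: +5·2° lon, +6·1° lat → SW at lon 130°, lat 76°.
Subsquare p=15, v=21: +15·0.0833333° lon, +21·0.0416667° lat → SW at lon 131.25°, lat 76.875°.
Extended square 4, 5: +4·0.00833333° lon, +5·0.00416667° lat → SW at lon 131.283°, lat 76.8958°.
Cell spans 0.00833333° lon × 0.00416667° lat.
west 131.28333, east 131.29167.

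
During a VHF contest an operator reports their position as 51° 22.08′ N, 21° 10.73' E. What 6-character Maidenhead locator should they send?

Offset from 180°W / 90°S: lon 201.1788°, lat 141.3680°.
Field (20°×10°, letters A–R): lon ⌊201.1788/20⌋ = 10 → K; lat ⌊141.3680/10⌋ = 14 → O.
Square (2°×1°, digits 0–9): lon ⌊1.1788/2⌋ = 0; lat ⌊1.3680/1⌋ = 1.
Subsquare (5′×2.5′, letters a–x): lon ⌊1.1788/0.0833333⌋ = 14 → o; lat ⌊0.3680/0.0416667⌋ = 8 → i.

KO01oi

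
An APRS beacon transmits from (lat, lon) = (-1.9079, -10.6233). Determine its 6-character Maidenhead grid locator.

Add 180° to longitude and 90° to latitude: 169.3767, 88.0921.
Field: 169.3767/20 → 8 → I, 88.0921/10 → 8 → I; chars II.
Square: 9.3767/2 → 4, 8.0921/1 → 8; chars 48.
Subsquare: 1.3767/0.0833333 → 16 → q, 0.0921/0.0416667 → 2 → c; chars qc.

II48qc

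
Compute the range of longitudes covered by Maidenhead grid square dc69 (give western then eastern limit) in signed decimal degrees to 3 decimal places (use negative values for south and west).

Field D=3, C=2: +3·20° lon, +2·10° lat → SW at lon -120°, lat -70°.
Square 6, 9: +6·2° lon, +9·1° lat → SW at lon -108°, lat -61°.
Cell spans 2° lon × 1° lat.
west -108.000, east -106.000.

-108.000, -106.000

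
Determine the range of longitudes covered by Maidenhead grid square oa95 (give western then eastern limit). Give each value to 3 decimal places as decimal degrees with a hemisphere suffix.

118.000° E, 120.000° E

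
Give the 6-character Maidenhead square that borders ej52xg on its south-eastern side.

Longitude subsquare x = 23; +1 → 24, wraps to 0 = a, carry into square.
Longitude square 5; +1 → 6.
Latitude subsquare g = 6; −1 → 5 = f.

EJ62af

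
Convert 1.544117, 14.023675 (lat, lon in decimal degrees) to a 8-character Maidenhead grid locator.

JJ71an20

Shift to the Maidenhead origin (180°W, 90°S): lon 194.02367, lat 91.54412.
Field: 194.02367/20 → 9 → J, 91.54412/10 → 9 → J; chars JJ.
Square: 14.02367/2 → 7, 1.54412/1 → 1; chars 71.
Subsquare: 0.02367/0.0833333 → 0 → a, 0.54412/0.0416667 → 13 → n; chars an.
Extended square: 0.02367/0.00833333 → 2, 0.00245/0.00416667 → 0; chars 20.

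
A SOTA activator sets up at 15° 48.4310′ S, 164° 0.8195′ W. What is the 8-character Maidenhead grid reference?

AH74xe86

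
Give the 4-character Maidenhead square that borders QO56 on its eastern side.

Longitude square 5; +1 → 6.
The latitude characters are unchanged.

QO66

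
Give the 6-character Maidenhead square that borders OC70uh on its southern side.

OC70ug

Latitude subsquare h = 7; −1 → 6 = g.
The longitude characters are unchanged.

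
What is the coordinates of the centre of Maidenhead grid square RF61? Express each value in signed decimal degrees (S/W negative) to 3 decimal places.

Field R=17, F=5: +17·20° lon, +5·10° lat → SW at lon 160°, lat -40°.
Square 6, 1: +6·2° lon, +1·1° lat → SW at lon 172°, lat -39°.
Cell spans 2° lon × 1° lat. Centre is SW corner plus half of each.
latitude -38.500, longitude 173.000.

-38.500, 173.000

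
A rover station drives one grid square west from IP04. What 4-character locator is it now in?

Longitude square 0; −1 → -1, wraps to 9, carry into field.
Longitude field I = 8; −1 → 7 = H.
The latitude characters are unchanged.

HP94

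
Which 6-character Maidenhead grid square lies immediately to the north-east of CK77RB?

Longitude subsquare r = 17; +1 → 18 = s.
Latitude subsquare b = 1; +1 → 2 = c.

CK77sc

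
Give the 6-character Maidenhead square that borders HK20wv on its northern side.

HK20ww

Latitude subsquare v = 21; +1 → 22 = w.
The longitude characters are unchanged.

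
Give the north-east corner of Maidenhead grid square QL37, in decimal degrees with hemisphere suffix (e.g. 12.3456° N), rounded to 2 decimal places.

28.00° N, 148.00° E

Field Q=16, L=11: +16·20° lon, +11·10° lat → SW at lon 140°, lat 20°.
Square 3, 7: +3·2° lon, +7·1° lat → SW at lon 146°, lat 27°.
Cell spans 2° lon × 1° lat. NE corner is SW corner plus one full cell.
latitude 28.00° N, longitude 148.00° E.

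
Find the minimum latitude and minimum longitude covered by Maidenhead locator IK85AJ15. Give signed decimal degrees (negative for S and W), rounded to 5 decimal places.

15.39583, -3.99167

Field I=8, K=10: +8·20° lon, +10·10° lat → SW at lon -20°, lat 10°.
Square 8, 5: +8·2° lon, +5·1° lat → SW at lon -4°, lat 15°.
Subsquare a=0, j=9: +0·0.0833333° lon, +9·0.0416667° lat → SW at lon -4°, lat 15.375°.
Extended square 1, 5: +1·0.00833333° lon, +5·0.00416667° lat → SW at lon -3.99167°, lat 15.3958°.
latitude 15.39583, longitude -3.99167.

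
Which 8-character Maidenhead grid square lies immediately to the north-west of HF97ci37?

HF97ci28

Longitude extended square 3; −1 → 2.
Latitude extended square 7; +1 → 8.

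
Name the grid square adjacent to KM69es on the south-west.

KM69dr

Longitude subsquare e = 4; −1 → 3 = d.
Latitude subsquare s = 18; −1 → 17 = r.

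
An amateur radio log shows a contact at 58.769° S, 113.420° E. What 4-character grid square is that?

OD61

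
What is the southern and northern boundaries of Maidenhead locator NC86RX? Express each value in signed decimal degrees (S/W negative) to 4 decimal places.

Field N=13, C=2: +13·20° lon, +2·10° lat → SW at lon 80°, lat -70°.
Square 8, 6: +8·2° lon, +6·1° lat → SW at lon 96°, lat -64°.
Subsquare r=17, x=23: +17·0.0833333° lon, +23·0.0416667° lat → SW at lon 97.4167°, lat -63.0417°.
Cell spans 0.0833333° lon × 0.0416667° lat.
south -63.0417, north -63.0000.

-63.0417, -63.0000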